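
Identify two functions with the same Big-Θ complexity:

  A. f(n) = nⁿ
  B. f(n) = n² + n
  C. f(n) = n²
B and C

Examining each function:
  A. nⁿ is O(nⁿ)
  B. n² + n is O(n²)
  C. n² is O(n²)

Functions B and C both have the same complexity class.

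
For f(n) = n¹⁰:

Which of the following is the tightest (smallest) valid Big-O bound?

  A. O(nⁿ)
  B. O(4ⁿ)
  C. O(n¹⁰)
C

f(n) = n¹⁰ is O(n¹⁰).
All listed options are valid Big-O bounds (upper bounds),
but O(n¹⁰) is the tightest (smallest valid bound).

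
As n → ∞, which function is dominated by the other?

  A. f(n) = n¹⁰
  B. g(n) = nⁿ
A

f(n) = n¹⁰ is O(n¹⁰), while g(n) = nⁿ is O(nⁿ).
Since O(n¹⁰) grows slower than O(nⁿ), f(n) is dominated.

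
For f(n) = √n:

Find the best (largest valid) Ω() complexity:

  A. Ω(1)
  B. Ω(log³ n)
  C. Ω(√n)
C

f(n) = √n is Ω(√n).
All listed options are valid Big-Ω bounds (lower bounds),
but Ω(√n) is the tightest (largest valid bound).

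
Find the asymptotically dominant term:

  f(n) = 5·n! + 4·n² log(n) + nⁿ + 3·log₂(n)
nⁿ

Looking at each term:
  - 5·n! is O(n!)
  - 4·n² log(n) is O(n² log n)
  - nⁿ is O(nⁿ)
  - 3·log₂(n) is O(log n)

The term nⁿ (O(nⁿ)) grows fastest and dominates all others.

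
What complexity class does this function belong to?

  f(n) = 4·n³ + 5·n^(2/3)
O(n³)

The dominant term in 4·n³ + 5·n^(2/3) is 4·n³, which is Θ(n³).
Lower-order terms (5·n^(2/3)) are asymptotically negligible.
Constants are absorbed, so the tightest bound is O(n³).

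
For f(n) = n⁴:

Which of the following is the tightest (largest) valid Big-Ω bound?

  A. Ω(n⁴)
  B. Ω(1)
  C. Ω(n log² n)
A

f(n) = n⁴ is Ω(n⁴).
All listed options are valid Big-Ω bounds (lower bounds),
but Ω(n⁴) is the tightest (largest valid bound).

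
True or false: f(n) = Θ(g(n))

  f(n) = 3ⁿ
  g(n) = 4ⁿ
False

f(n) = 3ⁿ is O(3ⁿ), and g(n) = 4ⁿ is O(4ⁿ).
Since they have different growth rates, f(n) = Θ(g(n)) is false.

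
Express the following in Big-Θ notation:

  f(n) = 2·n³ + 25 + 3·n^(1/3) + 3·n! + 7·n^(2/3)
Θ(n!)

Order the terms by growth rate: 25 ≺ 3·n^(1/3) ≺ 7·n^(2/3) ≺ 2·n³ ≺ 3·n!.
The fastest-growing term 3·n! dominates as n → ∞; dropping its constant factor gives Θ(n!).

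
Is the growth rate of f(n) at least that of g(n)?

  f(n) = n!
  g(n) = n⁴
True

f(n) = n! is O(n!), and g(n) = n⁴ is O(n⁴).
Since O(n!) grows at least as fast as O(n⁴), f(n) = Ω(g(n)) is true.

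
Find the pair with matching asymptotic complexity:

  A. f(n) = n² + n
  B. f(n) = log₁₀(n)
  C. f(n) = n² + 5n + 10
A and C

Examining each function:
  A. n² + n is O(n²)
  B. log₁₀(n) is O(log n)
  C. n² + 5n + 10 is O(n²)

Functions A and C both have the same complexity class.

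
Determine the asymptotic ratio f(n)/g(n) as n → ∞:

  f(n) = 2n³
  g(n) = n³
2

Since 2n³ and n³ have the same growth rate (O(n³)),
the ratio converges to a constant: 2.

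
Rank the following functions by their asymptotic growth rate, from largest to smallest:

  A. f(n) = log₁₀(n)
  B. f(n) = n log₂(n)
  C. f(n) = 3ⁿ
C > B > A

Comparing growth rates:
C = 3ⁿ is O(3ⁿ)
B = n log₂(n) is O(n log n)
A = log₁₀(n) is O(log n)

Therefore, the order from fastest to slowest is: C > B > A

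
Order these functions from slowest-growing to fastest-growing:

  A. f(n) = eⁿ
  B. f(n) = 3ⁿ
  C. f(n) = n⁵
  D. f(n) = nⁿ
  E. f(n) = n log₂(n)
E < C < A < B < D

Comparing growth rates:
E = n log₂(n) is O(n log n)
C = n⁵ is O(n⁵)
A = eⁿ is O(eⁿ)
B = 3ⁿ is O(3ⁿ)
D = nⁿ is O(nⁿ)

Therefore, the order from slowest to fastest is: E < C < A < B < D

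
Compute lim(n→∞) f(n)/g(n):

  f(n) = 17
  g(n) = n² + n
0

Since 17 (O(1)) grows slower than n² + n (O(n²)),
the ratio f(n)/g(n) → 0 as n → ∞.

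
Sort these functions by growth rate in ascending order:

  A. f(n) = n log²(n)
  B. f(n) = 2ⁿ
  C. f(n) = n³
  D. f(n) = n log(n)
D < A < C < B

Comparing growth rates:
D = n log(n) is O(n log n)
A = n log²(n) is O(n log² n)
C = n³ is O(n³)
B = 2ⁿ is O(2ⁿ)

Therefore, the order from slowest to fastest is: D < A < C < B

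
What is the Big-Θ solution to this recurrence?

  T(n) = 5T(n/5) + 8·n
Θ(n log n)

Master Theorem: a = 5, b = 5, f(n) = 8·n.
Compute the critical exponent d = log₅(5) = 1.
Compare f(n) = Θ(n) against n^d:
  k = 1 = d, so f(n) = Θ(n^d) — Case 2.
  Work is balanced across levels: T(n) = Θ(n^d log n) = Θ(n log n).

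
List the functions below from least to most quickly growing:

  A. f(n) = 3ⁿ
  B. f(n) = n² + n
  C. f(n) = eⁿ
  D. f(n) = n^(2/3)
D < B < C < A

Comparing growth rates:
D = n^(2/3) is O(n^(2/3))
B = n² + n is O(n²)
C = eⁿ is O(eⁿ)
A = 3ⁿ is O(3ⁿ)

Therefore, the order from slowest to fastest is: D < B < C < A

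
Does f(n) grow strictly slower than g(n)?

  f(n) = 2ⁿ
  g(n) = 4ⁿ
True

f(n) = 2ⁿ is O(2ⁿ), and g(n) = 4ⁿ is O(4ⁿ).
Since O(2ⁿ) grows strictly slower than O(4ⁿ), f(n) = o(g(n)) is true.
This means lim(n→∞) f(n)/g(n) = 0.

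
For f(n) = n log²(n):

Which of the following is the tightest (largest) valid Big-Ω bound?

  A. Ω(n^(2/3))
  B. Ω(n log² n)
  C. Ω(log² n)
B

f(n) = n log²(n) is Ω(n log² n).
All listed options are valid Big-Ω bounds (lower bounds),
but Ω(n log² n) is the tightest (largest valid bound).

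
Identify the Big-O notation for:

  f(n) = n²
O(n²)

The dominant term in n² is n², which is Θ(n²).
Constants are absorbed, so the tightest bound is O(n²).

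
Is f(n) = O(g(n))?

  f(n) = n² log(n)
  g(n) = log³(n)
False

f(n) = n² log(n) is O(n² log n), and g(n) = log³(n) is O(log³ n).
Since O(n² log n) grows faster than O(log³ n), f(n) = O(g(n)) is false.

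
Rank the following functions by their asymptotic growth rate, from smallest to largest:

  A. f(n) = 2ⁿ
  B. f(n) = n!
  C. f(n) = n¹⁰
C < A < B

Comparing growth rates:
C = n¹⁰ is O(n¹⁰)
A = 2ⁿ is O(2ⁿ)
B = n! is O(n!)

Therefore, the order from slowest to fastest is: C < A < B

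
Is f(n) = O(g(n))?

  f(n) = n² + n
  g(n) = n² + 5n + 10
True

f(n) = n² + n and g(n) = n² + 5n + 10 are both O(n²).
Big-O permits equal growth rates (f ≤ c·g for some c), so f(n) = O(g(n)) is true.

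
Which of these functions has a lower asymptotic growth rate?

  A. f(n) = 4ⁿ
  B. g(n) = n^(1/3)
B

f(n) = 4ⁿ is O(4ⁿ), while g(n) = n^(1/3) is O(n^(1/3)).
Since O(n^(1/3)) grows slower than O(4ⁿ), g(n) is dominated.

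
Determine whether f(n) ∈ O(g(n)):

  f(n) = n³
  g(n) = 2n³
True

f(n) = n³ and g(n) = 2n³ are both O(n³).
Big-O permits equal growth rates (f ≤ c·g for some c), so f(n) = O(g(n)) is true.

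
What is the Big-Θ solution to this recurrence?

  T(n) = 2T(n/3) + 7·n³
Θ(n³)

Master Theorem: a = 2, b = 3, f(n) = 7·n³.
Compute the critical exponent d = log₃(2) = 0.631.
Compare f(n) = Θ(n³) against n^d:
  k = 3 > d = 0.631, so f(n) = Ω(n^(d+ε)) — Case 3.
  Regularity: a·(n/b)^3/n^3 = a/b^3 = 2/27 < 1 ✓.
  The top-level work dominates: T(n) = Θ(f(n)) = Θ(n³).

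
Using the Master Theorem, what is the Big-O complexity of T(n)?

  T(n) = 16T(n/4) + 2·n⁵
Θ(n⁵)

Master Theorem: a = 16, b = 4, f(n) = 2·n⁵.
Compute the critical exponent d = log₄(16) = 2.
Compare f(n) = Θ(n⁵) against n^d:
  k = 5 > d = 2, so f(n) = Ω(n^(d+ε)) — Case 3.
  Regularity: a·(n/b)^5/n^5 = a/b^5 = 16/1024 < 1 ✓.
  The top-level work dominates: T(n) = Θ(f(n)) = Θ(n⁵).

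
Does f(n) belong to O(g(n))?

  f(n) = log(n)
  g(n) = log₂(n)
True

f(n) = log(n) and g(n) = log₂(n) are both O(log n).
Big-O permits equal growth rates (f ≤ c·g for some c), so f(n) = O(g(n)) is true.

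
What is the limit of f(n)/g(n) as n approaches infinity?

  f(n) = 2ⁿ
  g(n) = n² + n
∞

Since 2ⁿ (O(2ⁿ)) grows faster than n² + n (O(n²)),
the ratio f(n)/g(n) → ∞ as n → ∞.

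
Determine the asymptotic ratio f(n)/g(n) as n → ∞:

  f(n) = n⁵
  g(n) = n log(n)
∞

Since n⁵ (O(n⁵)) grows faster than n log(n) (O(n log n)),
the ratio f(n)/g(n) → ∞ as n → ∞.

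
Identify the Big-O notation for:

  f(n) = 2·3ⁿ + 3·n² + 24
O(3ⁿ)

The dominant term in 2·3ⁿ + 3·n² + 24 is 2·3ⁿ, which is Θ(3ⁿ).
Lower-order terms (3·n², 24) are asymptotically negligible.
Constants are absorbed, so the tightest bound is O(3ⁿ).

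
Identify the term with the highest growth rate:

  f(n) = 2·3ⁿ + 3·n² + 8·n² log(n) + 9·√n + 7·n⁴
2·3ⁿ

Looking at each term:
  - 2·3ⁿ is O(3ⁿ)
  - 3·n² is O(n²)
  - 8·n² log(n) is O(n² log n)
  - 9·√n is O(√n)
  - 7·n⁴ is O(n⁴)

The term 2·3ⁿ (O(3ⁿ)) grows fastest and dominates all others.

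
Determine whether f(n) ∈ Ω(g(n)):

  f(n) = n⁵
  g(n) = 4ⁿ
False

f(n) = n⁵ is O(n⁵), and g(n) = 4ⁿ is O(4ⁿ).
Since O(n⁵) grows slower than O(4ⁿ), f(n) = Ω(g(n)) is false.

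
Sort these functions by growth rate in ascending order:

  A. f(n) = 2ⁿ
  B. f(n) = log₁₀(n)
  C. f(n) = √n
B < C < A

Comparing growth rates:
B = log₁₀(n) is O(log n)
C = √n is O(√n)
A = 2ⁿ is O(2ⁿ)

Therefore, the order from slowest to fastest is: B < C < A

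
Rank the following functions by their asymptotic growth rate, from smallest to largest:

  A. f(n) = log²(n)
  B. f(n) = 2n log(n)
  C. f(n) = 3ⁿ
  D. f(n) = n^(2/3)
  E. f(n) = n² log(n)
A < D < B < E < C

Comparing growth rates:
A = log²(n) is O(log² n)
D = n^(2/3) is O(n^(2/3))
B = 2n log(n) is O(n log n)
E = n² log(n) is O(n² log n)
C = 3ⁿ is O(3ⁿ)

Therefore, the order from slowest to fastest is: A < D < B < E < C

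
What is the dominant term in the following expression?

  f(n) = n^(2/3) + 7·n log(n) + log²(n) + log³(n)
7·n log(n)

Looking at each term:
  - n^(2/3) is O(n^(2/3))
  - 7·n log(n) is O(n log n)
  - log²(n) is O(log² n)
  - log³(n) is O(log³ n)

The term 7·n log(n) (O(n log n)) grows fastest and dominates all others.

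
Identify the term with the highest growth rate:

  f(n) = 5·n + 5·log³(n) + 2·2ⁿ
2·2ⁿ

Looking at each term:
  - 5·n is O(n)
  - 5·log³(n) is O(log³ n)
  - 2·2ⁿ is O(2ⁿ)

The term 2·2ⁿ (O(2ⁿ)) grows fastest and dominates all others.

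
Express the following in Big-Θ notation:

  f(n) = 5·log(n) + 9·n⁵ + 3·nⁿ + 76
Θ(nⁿ)

Order the terms by growth rate: 76 ≺ 5·log(n) ≺ 9·n⁵ ≺ 3·nⁿ.
The fastest-growing term 3·nⁿ dominates as n → ∞; dropping its constant factor gives Θ(nⁿ).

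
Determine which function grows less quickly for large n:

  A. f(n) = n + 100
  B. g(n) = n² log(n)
A

f(n) = n + 100 is O(n), while g(n) = n² log(n) is O(n² log n).
Since O(n) grows slower than O(n² log n), f(n) is dominated.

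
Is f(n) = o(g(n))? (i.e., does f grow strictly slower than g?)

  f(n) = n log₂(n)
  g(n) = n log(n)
False

f(n) = n log₂(n) is O(n log n), and g(n) = n log(n) is O(n log n).
Since they have the same growth rate, f(n) = o(g(n)) is false.
(f = o(g) requires f to grow strictly slower, not equal.)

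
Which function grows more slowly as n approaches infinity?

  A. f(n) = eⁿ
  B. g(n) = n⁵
B

f(n) = eⁿ is O(eⁿ), while g(n) = n⁵ is O(n⁵).
Since O(n⁵) grows slower than O(eⁿ), g(n) is dominated.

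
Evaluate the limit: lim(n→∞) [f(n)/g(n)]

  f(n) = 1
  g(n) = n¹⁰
0

Since 1 (O(1)) grows slower than n¹⁰ (O(n¹⁰)),
the ratio f(n)/g(n) → 0 as n → ∞.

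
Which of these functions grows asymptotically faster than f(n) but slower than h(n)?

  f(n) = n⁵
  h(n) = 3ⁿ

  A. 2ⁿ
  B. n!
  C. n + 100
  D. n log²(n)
A

We need g(n) with n⁵ = o(g(n)) and g(n) = o(3ⁿ), i.e. O(n⁵) ≺ g ≺ O(3ⁿ).
Check each option:
  A. 2ⁿ — O(2ⁿ) is strictly between O(n⁵) and O(3ⁿ) ✓
  B. n! — O(n!) does not grow strictly slower than h(n)
  C. n + 100 — O(n) does not grow strictly faster than f(n)
  D. n log²(n) — O(n log² n) does not grow strictly faster than f(n)

Only option A (2ⁿ) lies strictly between.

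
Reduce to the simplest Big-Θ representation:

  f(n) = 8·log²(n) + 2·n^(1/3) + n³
Θ(n³)

Order the terms by growth rate: 8·log²(n) ≺ 2·n^(1/3) ≺ n³.
The fastest-growing term n³ dominates as n → ∞; dropping its constant factor gives Θ(n³).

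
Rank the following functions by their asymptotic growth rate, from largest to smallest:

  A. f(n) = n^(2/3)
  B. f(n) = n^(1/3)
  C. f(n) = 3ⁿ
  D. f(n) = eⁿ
C > D > A > B

Comparing growth rates:
C = 3ⁿ is O(3ⁿ)
D = eⁿ is O(eⁿ)
A = n^(2/3) is O(n^(2/3))
B = n^(1/3) is O(n^(1/3))

Therefore, the order from fastest to slowest is: C > D > A > B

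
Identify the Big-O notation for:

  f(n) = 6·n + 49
O(n)

The dominant term in 6·n + 49 is 6·n, which is Θ(n).
Lower-order terms (49) are asymptotically negligible.
Constants are absorbed, so the tightest bound is O(n).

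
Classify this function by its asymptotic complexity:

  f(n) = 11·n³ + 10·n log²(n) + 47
O(n³)

The dominant term in 11·n³ + 10·n log²(n) + 47 is 11·n³, which is Θ(n³).
Lower-order terms (10·n log²(n), 47) are asymptotically negligible.
Constants are absorbed, so the tightest bound is O(n³).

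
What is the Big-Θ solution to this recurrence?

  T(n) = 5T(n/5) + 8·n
Θ(n log n)

Master Theorem: a = 5, b = 5, f(n) = 8·n.
Compute the critical exponent d = log₅(5) = 1.
Compare f(n) = Θ(n) against n^d:
  k = 1 = d, so f(n) = Θ(n^d) — Case 2.
  Work is balanced across levels: T(n) = Θ(n^d log n) = Θ(n log n).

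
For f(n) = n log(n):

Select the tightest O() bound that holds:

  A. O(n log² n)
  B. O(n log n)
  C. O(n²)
B

f(n) = n log(n) is O(n log n).
All listed options are valid Big-O bounds (upper bounds),
but O(n log n) is the tightest (smallest valid bound).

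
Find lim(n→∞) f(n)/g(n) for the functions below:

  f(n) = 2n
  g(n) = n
2

Since 2n and n have the same growth rate (O(n)),
the ratio converges to a constant: 2.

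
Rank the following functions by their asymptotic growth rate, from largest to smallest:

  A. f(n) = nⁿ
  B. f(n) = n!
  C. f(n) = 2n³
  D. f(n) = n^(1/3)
A > B > C > D

Comparing growth rates:
A = nⁿ is O(nⁿ)
B = n! is O(n!)
C = 2n³ is O(n³)
D = n^(1/3) is O(n^(1/3))

Therefore, the order from fastest to slowest is: A > B > C > D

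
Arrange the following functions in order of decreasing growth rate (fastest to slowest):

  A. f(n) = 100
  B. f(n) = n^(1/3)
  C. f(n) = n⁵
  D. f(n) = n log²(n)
C > D > B > A

Comparing growth rates:
C = n⁵ is O(n⁵)
D = n log²(n) is O(n log² n)
B = n^(1/3) is O(n^(1/3))
A = 100 is O(1)

Therefore, the order from fastest to slowest is: C > D > B > A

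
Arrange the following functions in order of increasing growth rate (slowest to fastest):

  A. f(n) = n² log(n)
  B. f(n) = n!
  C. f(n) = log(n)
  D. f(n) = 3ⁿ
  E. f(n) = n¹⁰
C < A < E < D < B

Comparing growth rates:
C = log(n) is O(log n)
A = n² log(n) is O(n² log n)
E = n¹⁰ is O(n¹⁰)
D = 3ⁿ is O(3ⁿ)
B = n! is O(n!)

Therefore, the order from slowest to fastest is: C < A < E < D < B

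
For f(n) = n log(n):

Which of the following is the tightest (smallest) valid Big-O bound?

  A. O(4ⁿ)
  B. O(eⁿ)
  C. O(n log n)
C

f(n) = n log(n) is O(n log n).
All listed options are valid Big-O bounds (upper bounds),
but O(n log n) is the tightest (smallest valid bound).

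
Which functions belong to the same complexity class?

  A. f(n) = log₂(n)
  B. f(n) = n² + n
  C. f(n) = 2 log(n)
A and C

Examining each function:
  A. log₂(n) is O(log n)
  B. n² + n is O(n²)
  C. 2 log(n) is O(log n)

Functions A and C both have the same complexity class.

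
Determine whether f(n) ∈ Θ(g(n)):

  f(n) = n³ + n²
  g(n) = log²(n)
False

f(n) = n³ + n² is O(n³), and g(n) = log²(n) is O(log² n).
Since they have different growth rates, f(n) = Θ(g(n)) is false.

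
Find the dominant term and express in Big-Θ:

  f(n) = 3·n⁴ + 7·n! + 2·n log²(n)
Θ(n!)

Order the terms by growth rate: 2·n log²(n) ≺ 3·n⁴ ≺ 7·n!.
The fastest-growing term 7·n! dominates as n → ∞; dropping its constant factor gives Θ(n!).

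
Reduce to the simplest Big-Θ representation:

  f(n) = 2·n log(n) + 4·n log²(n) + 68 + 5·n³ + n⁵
Θ(n⁵)

Order the terms by growth rate: 68 ≺ 2·n log(n) ≺ 4·n log²(n) ≺ 5·n³ ≺ n⁵.
The fastest-growing term n⁵ dominates as n → ∞; dropping its constant factor gives Θ(n⁵).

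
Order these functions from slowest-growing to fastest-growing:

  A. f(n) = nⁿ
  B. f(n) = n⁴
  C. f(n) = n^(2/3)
C < B < A

Comparing growth rates:
C = n^(2/3) is O(n^(2/3))
B = n⁴ is O(n⁴)
A = nⁿ is O(nⁿ)

Therefore, the order from slowest to fastest is: C < B < A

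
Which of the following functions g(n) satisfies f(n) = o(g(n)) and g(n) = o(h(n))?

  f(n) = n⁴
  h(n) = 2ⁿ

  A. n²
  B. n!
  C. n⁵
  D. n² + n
C

We need g(n) with n⁴ = o(g(n)) and g(n) = o(2ⁿ), i.e. O(n⁴) ≺ g ≺ O(2ⁿ).
Check each option:
  A. n² — O(n²) does not grow strictly faster than f(n)
  B. n! — O(n!) does not grow strictly slower than h(n)
  C. n⁵ — O(n⁵) is strictly between O(n⁴) and O(2ⁿ) ✓
  D. n² + n — O(n²) does not grow strictly faster than f(n)

Only option C (n⁵) lies strictly between.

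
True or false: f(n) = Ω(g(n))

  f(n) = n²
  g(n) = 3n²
True

f(n) = n² and g(n) = 3n² are both O(n²).
Big-Ω permits equal growth rates (f ≥ c·g for some c > 0), so f(n) = Ω(g(n)) is true.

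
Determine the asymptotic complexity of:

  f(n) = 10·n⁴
O(n⁴)

The dominant term in 10·n⁴ is 10·n⁴, which is Θ(n⁴).
Constants are absorbed, so the tightest bound is O(n⁴).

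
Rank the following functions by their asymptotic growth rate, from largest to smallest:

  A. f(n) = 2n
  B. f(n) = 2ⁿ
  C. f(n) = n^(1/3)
B > A > C

Comparing growth rates:
B = 2ⁿ is O(2ⁿ)
A = 2n is O(n)
C = n^(1/3) is O(n^(1/3))

Therefore, the order from fastest to slowest is: B > A > C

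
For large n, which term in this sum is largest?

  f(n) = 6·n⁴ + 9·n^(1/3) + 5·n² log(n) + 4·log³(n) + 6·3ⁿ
6·3ⁿ

Looking at each term:
  - 6·n⁴ is O(n⁴)
  - 9·n^(1/3) is O(n^(1/3))
  - 5·n² log(n) is O(n² log n)
  - 4·log³(n) is O(log³ n)
  - 6·3ⁿ is O(3ⁿ)

The term 6·3ⁿ (O(3ⁿ)) grows fastest and dominates all others.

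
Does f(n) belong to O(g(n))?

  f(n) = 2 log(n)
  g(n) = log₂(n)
True

f(n) = 2 log(n) and g(n) = log₂(n) are both O(log n).
Big-O permits equal growth rates (f ≤ c·g for some c), so f(n) = O(g(n)) is true.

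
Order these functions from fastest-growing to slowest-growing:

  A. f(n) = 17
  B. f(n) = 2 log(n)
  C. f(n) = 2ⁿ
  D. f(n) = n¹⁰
C > D > B > A

Comparing growth rates:
C = 2ⁿ is O(2ⁿ)
D = n¹⁰ is O(n¹⁰)
B = 2 log(n) is O(log n)
A = 17 is O(1)

Therefore, the order from fastest to slowest is: C > D > B > A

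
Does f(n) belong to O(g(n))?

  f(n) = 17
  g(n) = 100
True

f(n) = 17 and g(n) = 100 are both O(1).
Big-O permits equal growth rates (f ≤ c·g for some c), so f(n) = O(g(n)) is true.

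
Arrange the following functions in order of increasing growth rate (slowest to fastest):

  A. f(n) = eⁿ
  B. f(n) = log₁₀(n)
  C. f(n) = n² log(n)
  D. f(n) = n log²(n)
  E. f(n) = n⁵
B < D < C < E < A

Comparing growth rates:
B = log₁₀(n) is O(log n)
D = n log²(n) is O(n log² n)
C = n² log(n) is O(n² log n)
E = n⁵ is O(n⁵)
A = eⁿ is O(eⁿ)

Therefore, the order from slowest to fastest is: B < D < C < E < A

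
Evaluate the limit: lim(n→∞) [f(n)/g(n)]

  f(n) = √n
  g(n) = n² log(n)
0

Since √n (O(√n)) grows slower than n² log(n) (O(n² log n)),
the ratio f(n)/g(n) → 0 as n → ∞.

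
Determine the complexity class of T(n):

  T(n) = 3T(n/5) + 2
Θ(n^log₅(3))

Master Theorem: a = 3, b = 5, f(n) = 2.
Compute the critical exponent d = log₅(3) = 0.683.
Compare f(n) = Θ(1) against n^d:
  k = 0 < d = 0.683, so f(n) = O(n^(d-ε)) — Case 1.
  The recursion cost dominates: T(n) = Θ(n^d) = Θ(n^log₅(3)).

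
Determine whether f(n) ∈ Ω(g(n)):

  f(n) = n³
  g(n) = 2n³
True

f(n) = n³ and g(n) = 2n³ are both O(n³).
Big-Ω permits equal growth rates (f ≥ c·g for some c > 0), so f(n) = Ω(g(n)) is true.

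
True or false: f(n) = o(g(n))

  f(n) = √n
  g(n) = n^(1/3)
False

f(n) = √n is O(√n), and g(n) = n^(1/3) is O(n^(1/3)).
Since O(√n) grows faster than or equal to O(n^(1/3)), f(n) = o(g(n)) is false.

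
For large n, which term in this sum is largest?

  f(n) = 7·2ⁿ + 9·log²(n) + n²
7·2ⁿ

Looking at each term:
  - 7·2ⁿ is O(2ⁿ)
  - 9·log²(n) is O(log² n)
  - n² is O(n²)

The term 7·2ⁿ (O(2ⁿ)) grows fastest and dominates all others.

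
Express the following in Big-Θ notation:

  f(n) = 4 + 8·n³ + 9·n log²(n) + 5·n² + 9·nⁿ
Θ(nⁿ)

Order the terms by growth rate: 4 ≺ 9·n log²(n) ≺ 5·n² ≺ 8·n³ ≺ 9·nⁿ.
The fastest-growing term 9·nⁿ dominates as n → ∞; dropping its constant factor gives Θ(nⁿ).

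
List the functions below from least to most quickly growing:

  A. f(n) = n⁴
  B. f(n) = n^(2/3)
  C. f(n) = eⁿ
B < A < C

Comparing growth rates:
B = n^(2/3) is O(n^(2/3))
A = n⁴ is O(n⁴)
C = eⁿ is O(eⁿ)

Therefore, the order from slowest to fastest is: B < A < C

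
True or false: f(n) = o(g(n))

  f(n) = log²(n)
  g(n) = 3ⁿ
True

f(n) = log²(n) is O(log² n), and g(n) = 3ⁿ is O(3ⁿ).
Since O(log² n) grows strictly slower than O(3ⁿ), f(n) = o(g(n)) is true.
This means lim(n→∞) f(n)/g(n) = 0.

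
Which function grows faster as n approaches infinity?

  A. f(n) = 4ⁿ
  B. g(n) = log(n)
A

f(n) = 4ⁿ is O(4ⁿ), while g(n) = log(n) is O(log n).
Since O(4ⁿ) grows faster than O(log n), f(n) dominates.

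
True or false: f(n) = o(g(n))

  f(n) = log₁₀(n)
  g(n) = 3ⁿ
True

f(n) = log₁₀(n) is O(log n), and g(n) = 3ⁿ is O(3ⁿ).
Since O(log n) grows strictly slower than O(3ⁿ), f(n) = o(g(n)) is true.
This means lim(n→∞) f(n)/g(n) = 0.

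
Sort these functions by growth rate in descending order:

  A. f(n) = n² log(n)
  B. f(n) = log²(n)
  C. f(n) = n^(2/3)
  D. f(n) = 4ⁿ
D > A > C > B

Comparing growth rates:
D = 4ⁿ is O(4ⁿ)
A = n² log(n) is O(n² log n)
C = n^(2/3) is O(n^(2/3))
B = log²(n) is O(log² n)

Therefore, the order from fastest to slowest is: D > A > C > B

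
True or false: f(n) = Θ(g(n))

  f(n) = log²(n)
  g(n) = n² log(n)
False

f(n) = log²(n) is O(log² n), and g(n) = n² log(n) is O(n² log n).
Since they have different growth rates, f(n) = Θ(g(n)) is false.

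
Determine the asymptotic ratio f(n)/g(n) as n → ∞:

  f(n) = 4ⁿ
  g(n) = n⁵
∞

Since 4ⁿ (O(4ⁿ)) grows faster than n⁵ (O(n⁵)),
the ratio f(n)/g(n) → ∞ as n → ∞.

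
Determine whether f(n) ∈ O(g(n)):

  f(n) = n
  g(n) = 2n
True

f(n) = n and g(n) = 2n are both O(n).
Big-O permits equal growth rates (f ≤ c·g for some c), so f(n) = O(g(n)) is true.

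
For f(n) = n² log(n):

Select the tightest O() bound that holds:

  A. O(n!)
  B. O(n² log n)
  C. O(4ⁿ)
B

f(n) = n² log(n) is O(n² log n).
All listed options are valid Big-O bounds (upper bounds),
but O(n² log n) is the tightest (smallest valid bound).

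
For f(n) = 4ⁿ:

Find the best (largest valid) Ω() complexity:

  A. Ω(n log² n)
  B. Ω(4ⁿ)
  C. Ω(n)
B

f(n) = 4ⁿ is Ω(4ⁿ).
All listed options are valid Big-Ω bounds (lower bounds),
but Ω(4ⁿ) is the tightest (largest valid bound).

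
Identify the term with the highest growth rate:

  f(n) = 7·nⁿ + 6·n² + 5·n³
7·nⁿ

Looking at each term:
  - 7·nⁿ is O(nⁿ)
  - 6·n² is O(n²)
  - 5·n³ is O(n³)

The term 7·nⁿ (O(nⁿ)) grows fastest and dominates all others.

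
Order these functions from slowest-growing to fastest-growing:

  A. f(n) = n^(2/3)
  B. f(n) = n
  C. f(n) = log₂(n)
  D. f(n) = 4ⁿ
C < A < B < D

Comparing growth rates:
C = log₂(n) is O(log n)
A = n^(2/3) is O(n^(2/3))
B = n is O(n)
D = 4ⁿ is O(4ⁿ)

Therefore, the order from slowest to fastest is: C < A < B < D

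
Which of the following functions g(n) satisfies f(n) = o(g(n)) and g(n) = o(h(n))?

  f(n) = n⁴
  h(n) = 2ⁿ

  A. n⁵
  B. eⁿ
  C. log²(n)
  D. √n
A

We need g(n) with n⁴ = o(g(n)) and g(n) = o(2ⁿ), i.e. O(n⁴) ≺ g ≺ O(2ⁿ).
Check each option:
  A. n⁵ — O(n⁵) is strictly between O(n⁴) and O(2ⁿ) ✓
  B. eⁿ — O(eⁿ) does not grow strictly slower than h(n)
  C. log²(n) — O(log² n) does not grow strictly faster than f(n)
  D. √n — O(√n) does not grow strictly faster than f(n)

Only option A (n⁵) lies strictly between.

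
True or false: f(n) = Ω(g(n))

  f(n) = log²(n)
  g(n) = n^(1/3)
False

f(n) = log²(n) is O(log² n), and g(n) = n^(1/3) is O(n^(1/3)).
Since O(log² n) grows slower than O(n^(1/3)), f(n) = Ω(g(n)) is false.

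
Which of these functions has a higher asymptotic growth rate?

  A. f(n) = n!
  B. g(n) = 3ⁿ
A

f(n) = n! is O(n!), while g(n) = 3ⁿ is O(3ⁿ).
Since O(n!) grows faster than O(3ⁿ), f(n) dominates.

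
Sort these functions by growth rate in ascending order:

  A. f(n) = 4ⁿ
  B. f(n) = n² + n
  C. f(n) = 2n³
B < C < A

Comparing growth rates:
B = n² + n is O(n²)
C = 2n³ is O(n³)
A = 4ⁿ is O(4ⁿ)

Therefore, the order from slowest to fastest is: B < C < A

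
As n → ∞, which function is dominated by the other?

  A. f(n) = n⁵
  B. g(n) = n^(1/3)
B

f(n) = n⁵ is O(n⁵), while g(n) = n^(1/3) is O(n^(1/3)).
Since O(n^(1/3)) grows slower than O(n⁵), g(n) is dominated.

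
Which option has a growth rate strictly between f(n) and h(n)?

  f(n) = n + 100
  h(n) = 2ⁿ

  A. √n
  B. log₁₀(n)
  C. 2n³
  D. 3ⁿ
C

We need g(n) with n + 100 = o(g(n)) and g(n) = o(2ⁿ), i.e. O(n) ≺ g ≺ O(2ⁿ).
Check each option:
  A. √n — O(√n) does not grow strictly faster than f(n)
  B. log₁₀(n) — O(log n) does not grow strictly faster than f(n)
  C. 2n³ — O(n³) is strictly between O(n) and O(2ⁿ) ✓
  D. 3ⁿ — O(3ⁿ) does not grow strictly slower than h(n)

Only option C (2n³) lies strictly between.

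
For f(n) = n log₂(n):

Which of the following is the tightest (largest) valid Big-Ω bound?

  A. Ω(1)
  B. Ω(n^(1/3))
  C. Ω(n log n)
C

f(n) = n log₂(n) is Ω(n log n).
All listed options are valid Big-Ω bounds (lower bounds),
but Ω(n log n) is the tightest (largest valid bound).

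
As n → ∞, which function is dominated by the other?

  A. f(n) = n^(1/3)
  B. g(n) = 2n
A

f(n) = n^(1/3) is O(n^(1/3)), while g(n) = 2n is O(n).
Since O(n^(1/3)) grows slower than O(n), f(n) is dominated.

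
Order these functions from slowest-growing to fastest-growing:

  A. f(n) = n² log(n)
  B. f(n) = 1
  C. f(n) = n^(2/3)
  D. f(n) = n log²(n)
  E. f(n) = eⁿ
B < C < D < A < E

Comparing growth rates:
B = 1 is O(1)
C = n^(2/3) is O(n^(2/3))
D = n log²(n) is O(n log² n)
A = n² log(n) is O(n² log n)
E = eⁿ is O(eⁿ)

Therefore, the order from slowest to fastest is: B < C < D < A < E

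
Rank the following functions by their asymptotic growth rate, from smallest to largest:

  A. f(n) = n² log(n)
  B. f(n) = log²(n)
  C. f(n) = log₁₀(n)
C < B < A

Comparing growth rates:
C = log₁₀(n) is O(log n)
B = log²(n) is O(log² n)
A = n² log(n) is O(n² log n)

Therefore, the order from slowest to fastest is: C < B < A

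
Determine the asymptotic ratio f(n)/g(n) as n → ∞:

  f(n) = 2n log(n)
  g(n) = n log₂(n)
log(4)

Since 2n log(n) and n log₂(n) have the same growth rate (O(n log n)),
the ratio converges to a constant: log(4).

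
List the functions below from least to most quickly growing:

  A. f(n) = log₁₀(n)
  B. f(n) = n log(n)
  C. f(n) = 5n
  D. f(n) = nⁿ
A < C < B < D

Comparing growth rates:
A = log₁₀(n) is O(log n)
C = 5n is O(n)
B = n log(n) is O(n log n)
D = nⁿ is O(nⁿ)

Therefore, the order from slowest to fastest is: A < C < B < D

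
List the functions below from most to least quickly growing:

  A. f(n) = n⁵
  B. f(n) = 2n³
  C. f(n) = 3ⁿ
C > A > B

Comparing growth rates:
C = 3ⁿ is O(3ⁿ)
A = n⁵ is O(n⁵)
B = 2n³ is O(n³)

Therefore, the order from fastest to slowest is: C > A > B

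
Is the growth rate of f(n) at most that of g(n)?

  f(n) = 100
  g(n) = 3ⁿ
True

f(n) = 100 is O(1), and g(n) = 3ⁿ is O(3ⁿ).
Since O(1) ⊆ O(3ⁿ) (f grows no faster than g), f(n) = O(g(n)) is true.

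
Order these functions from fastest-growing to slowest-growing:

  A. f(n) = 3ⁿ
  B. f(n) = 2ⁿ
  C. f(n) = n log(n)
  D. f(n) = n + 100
A > B > C > D

Comparing growth rates:
A = 3ⁿ is O(3ⁿ)
B = 2ⁿ is O(2ⁿ)
C = n log(n) is O(n log n)
D = n + 100 is O(n)

Therefore, the order from fastest to slowest is: A > B > C > D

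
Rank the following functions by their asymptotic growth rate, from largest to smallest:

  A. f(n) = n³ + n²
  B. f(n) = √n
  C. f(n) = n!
C > A > B

Comparing growth rates:
C = n! is O(n!)
A = n³ + n² is O(n³)
B = √n is O(√n)

Therefore, the order from fastest to slowest is: C > A > B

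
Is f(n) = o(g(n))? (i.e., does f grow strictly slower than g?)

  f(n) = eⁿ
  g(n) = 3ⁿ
True

f(n) = eⁿ is O(eⁿ), and g(n) = 3ⁿ is O(3ⁿ).
Since O(eⁿ) grows strictly slower than O(3ⁿ), f(n) = o(g(n)) is true.
This means lim(n→∞) f(n)/g(n) = 0.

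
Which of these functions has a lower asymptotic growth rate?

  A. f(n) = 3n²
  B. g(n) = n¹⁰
A

f(n) = 3n² is O(n²), while g(n) = n¹⁰ is O(n¹⁰).
Since O(n²) grows slower than O(n¹⁰), f(n) is dominated.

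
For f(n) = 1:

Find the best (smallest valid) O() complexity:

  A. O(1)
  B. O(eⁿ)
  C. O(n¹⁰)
A

f(n) = 1 is O(1).
All listed options are valid Big-O bounds (upper bounds),
but O(1) is the tightest (smallest valid bound).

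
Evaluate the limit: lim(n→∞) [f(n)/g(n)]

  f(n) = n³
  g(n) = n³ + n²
1

Since n³ and n³ + n² have the same growth rate (O(n³)),
the ratio converges to a constant: 1.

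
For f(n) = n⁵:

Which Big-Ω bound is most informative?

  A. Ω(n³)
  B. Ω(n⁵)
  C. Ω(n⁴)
B

f(n) = n⁵ is Ω(n⁵).
All listed options are valid Big-Ω bounds (lower bounds),
but Ω(n⁵) is the tightest (largest valid bound).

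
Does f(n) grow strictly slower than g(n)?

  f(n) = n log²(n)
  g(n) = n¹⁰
True

f(n) = n log²(n) is O(n log² n), and g(n) = n¹⁰ is O(n¹⁰).
Since O(n log² n) grows strictly slower than O(n¹⁰), f(n) = o(g(n)) is true.
This means lim(n→∞) f(n)/g(n) = 0.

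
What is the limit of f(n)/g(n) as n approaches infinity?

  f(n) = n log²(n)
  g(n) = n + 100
∞

Since n log²(n) (O(n log² n)) grows faster than n + 100 (O(n)),
the ratio f(n)/g(n) → ∞ as n → ∞.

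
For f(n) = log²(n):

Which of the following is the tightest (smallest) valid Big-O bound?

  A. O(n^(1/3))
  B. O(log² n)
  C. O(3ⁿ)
B

f(n) = log²(n) is O(log² n).
All listed options are valid Big-O bounds (upper bounds),
but O(log² n) is the tightest (smallest valid bound).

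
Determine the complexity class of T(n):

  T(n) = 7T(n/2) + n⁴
Θ(n⁴)

Master Theorem: a = 7, b = 2, f(n) = n⁴.
Compute the critical exponent d = log₂(7) = 2.807.
Compare f(n) = Θ(n⁴) against n^d:
  k = 4 > d = 2.807, so f(n) = Ω(n^(d+ε)) — Case 3.
  Regularity: a·(n/b)^4/n^4 = a/b^4 = 7/16 < 1 ✓.
  The top-level work dominates: T(n) = Θ(f(n)) = Θ(n⁴).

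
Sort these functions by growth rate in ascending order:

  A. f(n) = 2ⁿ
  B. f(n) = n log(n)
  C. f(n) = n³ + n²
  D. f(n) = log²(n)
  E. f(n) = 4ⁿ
D < B < C < A < E

Comparing growth rates:
D = log²(n) is O(log² n)
B = n log(n) is O(n log n)
C = n³ + n² is O(n³)
A = 2ⁿ is O(2ⁿ)
E = 4ⁿ is O(4ⁿ)

Therefore, the order from slowest to fastest is: D < B < C < A < E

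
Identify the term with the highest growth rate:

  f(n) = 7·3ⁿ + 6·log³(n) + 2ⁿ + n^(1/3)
7·3ⁿ

Looking at each term:
  - 7·3ⁿ is O(3ⁿ)
  - 6·log³(n) is O(log³ n)
  - 2ⁿ is O(2ⁿ)
  - n^(1/3) is O(n^(1/3))

The term 7·3ⁿ (O(3ⁿ)) grows fastest and dominates all others.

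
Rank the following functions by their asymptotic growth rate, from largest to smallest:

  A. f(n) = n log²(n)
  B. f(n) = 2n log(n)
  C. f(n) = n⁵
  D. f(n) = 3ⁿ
D > C > A > B

Comparing growth rates:
D = 3ⁿ is O(3ⁿ)
C = n⁵ is O(n⁵)
A = n log²(n) is O(n log² n)
B = 2n log(n) is O(n log n)

Therefore, the order from fastest to slowest is: D > C > A > B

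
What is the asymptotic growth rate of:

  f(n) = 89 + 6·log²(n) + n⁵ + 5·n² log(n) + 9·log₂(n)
Θ(n⁵)

Order the terms by growth rate: 89 ≺ 9·log₂(n) ≺ 6·log²(n) ≺ 5·n² log(n) ≺ n⁵.
The fastest-growing term n⁵ dominates as n → ∞; dropping its constant factor gives Θ(n⁵).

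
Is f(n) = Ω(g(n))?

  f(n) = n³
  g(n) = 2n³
True

f(n) = n³ and g(n) = 2n³ are both O(n³).
Big-Ω permits equal growth rates (f ≥ c·g for some c > 0), so f(n) = Ω(g(n)) is true.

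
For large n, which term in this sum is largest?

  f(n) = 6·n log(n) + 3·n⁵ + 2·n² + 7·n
3·n⁵

Looking at each term:
  - 6·n log(n) is O(n log n)
  - 3·n⁵ is O(n⁵)
  - 2·n² is O(n²)
  - 7·n is O(n)

The term 3·n⁵ (O(n⁵)) grows fastest and dominates all others.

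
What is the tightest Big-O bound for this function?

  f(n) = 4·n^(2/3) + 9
O(n^(2/3))

The dominant term in 4·n^(2/3) + 9 is 4·n^(2/3), which is Θ(n^(2/3)).
Lower-order terms (9) are asymptotically negligible.
Constants are absorbed, so the tightest bound is O(n^(2/3)).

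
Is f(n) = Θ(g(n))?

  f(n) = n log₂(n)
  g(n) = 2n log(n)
True

f(n) = n log₂(n) and g(n) = 2n log(n) are both O(n log n).
Since they have the same asymptotic growth rate, f(n) = Θ(g(n)) is true.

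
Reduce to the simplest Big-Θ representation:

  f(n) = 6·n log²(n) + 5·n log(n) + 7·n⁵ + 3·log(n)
Θ(n⁵)

Order the terms by growth rate: 3·log(n) ≺ 5·n log(n) ≺ 6·n log²(n) ≺ 7·n⁵.
The fastest-growing term 7·n⁵ dominates as n → ∞; dropping its constant factor gives Θ(n⁵).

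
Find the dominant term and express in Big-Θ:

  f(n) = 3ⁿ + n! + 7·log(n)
Θ(n!)

Order the terms by growth rate: 7·log(n) ≺ 3ⁿ ≺ n!.
The fastest-growing term n! dominates as n → ∞; dropping its constant factor gives Θ(n!).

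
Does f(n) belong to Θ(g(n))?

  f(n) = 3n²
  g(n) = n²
True

f(n) = 3n² and g(n) = n² are both O(n²).
Since they have the same asymptotic growth rate, f(n) = Θ(g(n)) is true.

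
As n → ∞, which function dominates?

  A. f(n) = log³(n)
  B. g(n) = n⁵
B

f(n) = log³(n) is O(log³ n), while g(n) = n⁵ is O(n⁵).
Since O(n⁵) grows faster than O(log³ n), g(n) dominates.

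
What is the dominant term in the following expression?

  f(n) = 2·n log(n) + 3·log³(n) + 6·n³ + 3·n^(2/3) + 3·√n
6·n³

Looking at each term:
  - 2·n log(n) is O(n log n)
  - 3·log³(n) is O(log³ n)
  - 6·n³ is O(n³)
  - 3·n^(2/3) is O(n^(2/3))
  - 3·√n is O(√n)

The term 6·n³ (O(n³)) grows fastest and dominates all others.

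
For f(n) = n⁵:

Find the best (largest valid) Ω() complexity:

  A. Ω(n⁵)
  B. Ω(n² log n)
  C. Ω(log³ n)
A

f(n) = n⁵ is Ω(n⁵).
All listed options are valid Big-Ω bounds (lower bounds),
but Ω(n⁵) is the tightest (largest valid bound).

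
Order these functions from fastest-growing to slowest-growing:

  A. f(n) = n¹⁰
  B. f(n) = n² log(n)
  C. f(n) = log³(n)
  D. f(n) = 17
A > B > C > D

Comparing growth rates:
A = n¹⁰ is O(n¹⁰)
B = n² log(n) is O(n² log n)
C = log³(n) is O(log³ n)
D = 17 is O(1)

Therefore, the order from fastest to slowest is: A > B > C > D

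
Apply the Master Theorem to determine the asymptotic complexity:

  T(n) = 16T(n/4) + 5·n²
Θ(n² log n)

Master Theorem: a = 16, b = 4, f(n) = 5·n².
Compute the critical exponent d = log₄(16) = 2.
Compare f(n) = Θ(n²) against n^d:
  k = 2 = d, so f(n) = Θ(n^d) — Case 2.
  Work is balanced across levels: T(n) = Θ(n^d log n) = Θ(n² log n).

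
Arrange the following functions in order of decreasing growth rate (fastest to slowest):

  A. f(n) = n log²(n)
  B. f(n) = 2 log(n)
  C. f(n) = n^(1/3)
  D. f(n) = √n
A > D > C > B

Comparing growth rates:
A = n log²(n) is O(n log² n)
D = √n is O(√n)
C = n^(1/3) is O(n^(1/3))
B = 2 log(n) is O(log n)

Therefore, the order from fastest to slowest is: A > D > C > B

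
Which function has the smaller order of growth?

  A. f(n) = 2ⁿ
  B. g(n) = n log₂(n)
B

f(n) = 2ⁿ is O(2ⁿ), while g(n) = n log₂(n) is O(n log n).
Since O(n log n) grows slower than O(2ⁿ), g(n) is dominated.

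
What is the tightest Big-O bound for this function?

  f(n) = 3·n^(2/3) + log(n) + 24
O(n^(2/3))

The dominant term in 3·n^(2/3) + log(n) + 24 is 3·n^(2/3), which is Θ(n^(2/3)).
Lower-order terms (log(n), 24) are asymptotically negligible.
Constants are absorbed, so the tightest bound is O(n^(2/3)).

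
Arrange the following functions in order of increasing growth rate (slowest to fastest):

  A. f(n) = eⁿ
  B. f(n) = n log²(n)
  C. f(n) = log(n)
C < B < A

Comparing growth rates:
C = log(n) is O(log n)
B = n log²(n) is O(n log² n)
A = eⁿ is O(eⁿ)

Therefore, the order from slowest to fastest is: C < B < A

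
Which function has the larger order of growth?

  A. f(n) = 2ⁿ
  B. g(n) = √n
A

f(n) = 2ⁿ is O(2ⁿ), while g(n) = √n is O(√n).
Since O(2ⁿ) grows faster than O(√n), f(n) dominates.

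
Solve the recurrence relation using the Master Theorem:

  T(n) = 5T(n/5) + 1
Θ(n)

Master Theorem: a = 5, b = 5, f(n) = 1.
Compute the critical exponent d = log₅(5) = 1.
Compare f(n) = Θ(1) against n^d:
  k = 0 < d = 1, so f(n) = O(n^(d-ε)) — Case 1.
  The recursion cost dominates: T(n) = Θ(n^d) = Θ(n).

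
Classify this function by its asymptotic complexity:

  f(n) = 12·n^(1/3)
O(n^(1/3))

The dominant term in 12·n^(1/3) is 12·n^(1/3), which is Θ(n^(1/3)).
Constants are absorbed, so the tightest bound is O(n^(1/3)).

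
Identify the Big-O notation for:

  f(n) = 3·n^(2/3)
O(n^(2/3))

The dominant term in 3·n^(2/3) is 3·n^(2/3), which is Θ(n^(2/3)).
Constants are absorbed, so the tightest bound is O(n^(2/3)).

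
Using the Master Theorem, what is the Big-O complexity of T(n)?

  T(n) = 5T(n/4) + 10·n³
Θ(n³)

Master Theorem: a = 5, b = 4, f(n) = 10·n³.
Compute the critical exponent d = log₄(5) = 1.161.
Compare f(n) = Θ(n³) against n^d:
  k = 3 > d = 1.161, so f(n) = Ω(n^(d+ε)) — Case 3.
  Regularity: a·(n/b)^3/n^3 = a/b^3 = 5/64 < 1 ✓.
  The top-level work dominates: T(n) = Θ(f(n)) = Θ(n³).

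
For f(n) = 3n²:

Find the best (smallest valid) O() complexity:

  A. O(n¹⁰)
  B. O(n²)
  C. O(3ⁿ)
B

f(n) = 3n² is O(n²).
All listed options are valid Big-O bounds (upper bounds),
but O(n²) is the tightest (smallest valid bound).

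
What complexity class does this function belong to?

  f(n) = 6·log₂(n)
O(log n)

The dominant term in 6·log₂(n) is 6·log₂(n), which is Θ(log n).
Constants are absorbed, so the tightest bound is O(log n).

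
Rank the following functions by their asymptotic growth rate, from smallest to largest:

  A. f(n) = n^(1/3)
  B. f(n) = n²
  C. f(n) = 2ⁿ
A < B < C

Comparing growth rates:
A = n^(1/3) is O(n^(1/3))
B = n² is O(n²)
C = 2ⁿ is O(2ⁿ)

Therefore, the order from slowest to fastest is: A < B < C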